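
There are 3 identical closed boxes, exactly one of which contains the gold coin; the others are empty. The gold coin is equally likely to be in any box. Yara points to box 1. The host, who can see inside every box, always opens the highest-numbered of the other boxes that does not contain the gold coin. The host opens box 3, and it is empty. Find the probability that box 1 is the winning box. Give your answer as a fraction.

1/2

Condition on the true location of the gold coin.
If it is in either of boxes 1 and 2 (prior 1/3 each): box 3 is the highest-numbered option available, probability 1; weight (1/3)·1 = 1/3 each.
If it is in box 3 (prior 1/3): the host opened box 3, so this case is ruled out; weight (1/3)·0 = 0.
The weights sum to 2/3.
So P(the gold coin in box 1 | the host opened box 3) = (1/3) / (2/3) = 1/2.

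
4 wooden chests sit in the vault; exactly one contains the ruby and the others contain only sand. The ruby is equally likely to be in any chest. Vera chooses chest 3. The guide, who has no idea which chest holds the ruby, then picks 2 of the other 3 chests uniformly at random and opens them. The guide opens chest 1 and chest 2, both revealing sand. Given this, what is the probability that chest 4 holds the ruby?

1/2

Apply Bayes' rule, conditioning on where the ruby actually is.
If it is in either of chests 1 and 2 (prior 1/4 each): that chest was opened and seen not to hold the prize — ruled out; weight (1/4)·0 = 0 each.
If it is in either of chests 3 and 4 (prior 1/4 each): the guide picks exactly this set with probability 1/3 regardless, and none is the prize; weight (1/4)·(1/3) = 1/12 each.
The weights sum to 1/6.
So P(the ruby in chest 4 | the guide opened chest 1 and chest 2) = (1/12) / (1/6) = 1/2.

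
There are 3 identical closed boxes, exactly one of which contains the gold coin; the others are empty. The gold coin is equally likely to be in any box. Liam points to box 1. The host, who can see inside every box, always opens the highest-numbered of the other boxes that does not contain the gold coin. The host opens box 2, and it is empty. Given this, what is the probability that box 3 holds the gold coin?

Condition on the true location of the gold coin.
If it is in box 1 (prior 1/3): the host would have opened box 3 instead, probability 0; weight (1/3)·0 = 0.
If it is in box 2 (prior 1/3): the host opened box 2, so this case is ruled out; weight (1/3)·0 = 0.
If it is in box 3 (prior 1/3): box 2 is the highest-numbered option available, probability 1; weight (1/3)·1 = 1/3.
The weights sum to 1/3.
So P(the gold coin in box 3 | the host opened box 2) = (1/3) / (1/3) = 1.

1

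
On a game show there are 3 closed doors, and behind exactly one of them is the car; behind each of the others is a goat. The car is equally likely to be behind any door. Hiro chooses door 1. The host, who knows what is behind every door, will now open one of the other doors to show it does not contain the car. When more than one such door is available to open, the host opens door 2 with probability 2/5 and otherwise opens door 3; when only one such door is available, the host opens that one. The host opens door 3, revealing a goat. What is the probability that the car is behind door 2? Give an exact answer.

Consider each possible location of the car in turn.
If it is behind door 1 (prior 1/3): door 2 is available but not opened, probability 3/5; weight (1/3)·(3/5) = 1/5.
If it is behind door 2 (prior 1/3): only door 3 is available, probability 1; weight (1/3)·1 = 1/3.
If it is behind door 3 (prior 1/3): the host opened door 3, so this case is ruled out; weight (1/3)·0 = 0.
The weights sum to 8/15.
So P(the car behind door 2 | the host opened door 3) = (1/3) / (8/15) = 5/8.

5/8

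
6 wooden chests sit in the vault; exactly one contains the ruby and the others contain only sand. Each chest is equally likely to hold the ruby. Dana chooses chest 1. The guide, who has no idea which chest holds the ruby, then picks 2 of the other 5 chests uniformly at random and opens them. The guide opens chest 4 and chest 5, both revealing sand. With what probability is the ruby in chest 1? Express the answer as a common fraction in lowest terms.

Because the guide chose which chests to open without knowing where the ruby is, the choice is independent of the prize location. Learning that none of the 2 opened chests holds the ruby simply rules out those 2 locations and leaves the remaining 4 chests still equally likely by symmetry.
So P(the ruby in chest 1) = 1/4.

1/4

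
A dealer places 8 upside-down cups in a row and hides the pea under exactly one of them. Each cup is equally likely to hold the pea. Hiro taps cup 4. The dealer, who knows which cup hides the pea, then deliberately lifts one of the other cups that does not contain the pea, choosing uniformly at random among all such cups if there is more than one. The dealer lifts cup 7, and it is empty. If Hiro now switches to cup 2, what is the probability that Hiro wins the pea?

Consider each possible location of the pea in turn.
If it is under any of cups 1, 2, 3, 5, 6, and 8 (prior 1/8 each): the dealer has 6 equally likely choices, so probability 1/6; weight (1/8)·(1/6) = 1/48 each.
If it is under cup 4 (prior 1/8): the dealer has 7 equally likely choices, so probability 1/7; weight (1/8)·(1/7) = 1/56.
If it is under cup 7 (prior 1/8): the dealer opened cup 7, so this case is ruled out; weight (1/8)·0 = 0.
The weights sum to 1/7.
So P(the pea under cup 2 | the dealer opened cup 7) = (1/48) / (1/7) = 7/48.

7/48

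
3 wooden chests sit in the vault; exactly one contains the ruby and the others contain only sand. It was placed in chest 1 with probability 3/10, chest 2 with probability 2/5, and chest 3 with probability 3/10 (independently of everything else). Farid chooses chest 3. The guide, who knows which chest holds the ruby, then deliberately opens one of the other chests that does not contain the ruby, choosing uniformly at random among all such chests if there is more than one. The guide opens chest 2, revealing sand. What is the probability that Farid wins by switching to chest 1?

2/3

Condition on the true location of the ruby.
If it is in chest 1 (prior 3/10): the guide has no choice, probability 1; weight (3/10)·1 = 3/10.
If it is in chest 2 (prior 2/5): the guide opened chest 2, so this case is ruled out; weight (2/5)·0 = 0.
If it is in chest 3 (prior 3/10): the guide has 2 equally likely choices, so probability 1/2; weight (3/10)·(1/2) = 3/20.
The weights sum to 9/20.
So P(the ruby in chest 1 | the guide opened chest 2) = (3/10) / (9/20) = 2/3.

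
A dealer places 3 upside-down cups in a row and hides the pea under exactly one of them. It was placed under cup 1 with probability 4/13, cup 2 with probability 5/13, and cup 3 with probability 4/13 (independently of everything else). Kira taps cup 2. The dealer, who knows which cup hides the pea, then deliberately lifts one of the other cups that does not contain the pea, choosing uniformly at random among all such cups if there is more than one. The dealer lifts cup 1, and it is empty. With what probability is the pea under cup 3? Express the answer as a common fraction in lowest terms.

Consider each possible location of the pea in turn.
If it is under cup 1 (prior 4/13): the dealer opened cup 1, so this case is ruled out; weight (4/13)·0 = 0.
If it is under cup 2 (prior 5/13): the dealer has 2 equally likely choices, so probability 1/2; weight (5/13)·(1/2) = 5/26.
If it is under cup 3 (prior 4/13): the dealer has no choice, probability 1; weight (4/13)·1 = 4/13.
The weights sum to 1/2.
So P(the pea under cup 3 | the dealer opened cup 1) = (4/13) / (1/2) = 8/13.

8/13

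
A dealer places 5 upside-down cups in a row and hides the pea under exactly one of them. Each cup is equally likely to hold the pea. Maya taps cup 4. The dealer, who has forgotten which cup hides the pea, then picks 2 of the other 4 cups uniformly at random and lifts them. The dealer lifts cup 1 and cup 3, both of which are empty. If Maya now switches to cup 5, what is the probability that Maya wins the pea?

Condition on the true location of the pea.
If it is under either of cups 1 and 3 (prior 1/5 each): that cup was opened and seen not to hold the prize — ruled out; weight (1/5)·0 = 0 each.
If it is under any of cups 2, 4, and 5 (prior 1/5 each): the dealer picks exactly this set with probability 1/6 regardless, and none is the prize; weight (1/5)·(1/6) = 1/30 each.
The weights sum to 1/10.
So P(the pea under cup 5 | the dealer opened cup 1 and cup 3) = (1/30) / (1/10) = 1/3.

1/3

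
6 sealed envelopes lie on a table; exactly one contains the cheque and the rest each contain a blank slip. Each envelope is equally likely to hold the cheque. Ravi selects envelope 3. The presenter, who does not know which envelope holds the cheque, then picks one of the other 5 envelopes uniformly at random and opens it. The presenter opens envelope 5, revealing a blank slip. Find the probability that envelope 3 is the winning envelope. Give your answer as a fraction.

Consider each possible location of the cheque in turn.
If it is in any of envelopes 1, 2, 3, 4, and 6 (prior 1/6 each): the presenter picks envelope 5 with probability 1/5 regardless, and it is not the prize; weight (1/6)·(1/5) = 1/30 each.
If it is in envelope 5 (prior 1/6): the presenter opened envelope 5, so this case is ruled out; weight (1/6)·0 = 0.
The weights sum to 1/6.
So P(the cheque in envelope 3 | the presenter opened envelope 5) = (1/30) / (1/6) = 1/5.

1/5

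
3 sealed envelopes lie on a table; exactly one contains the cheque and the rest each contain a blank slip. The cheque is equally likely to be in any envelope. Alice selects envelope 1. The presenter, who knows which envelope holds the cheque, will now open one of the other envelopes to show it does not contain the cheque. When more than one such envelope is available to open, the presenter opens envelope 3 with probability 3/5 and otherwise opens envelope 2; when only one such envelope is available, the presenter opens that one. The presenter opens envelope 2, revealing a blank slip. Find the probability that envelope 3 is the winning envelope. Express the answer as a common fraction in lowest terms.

5/7

Condition on the true location of the cheque.
If it is in envelope 1 (prior 1/3): envelope 3 is available but not opened, probability 2/5; weight (1/3)·(2/5) = 2/15.
If it is in envelope 2 (prior 1/3): the presenter opened envelope 2, so this case is ruled out; weight (1/3)·0 = 0.
If it is in envelope 3 (prior 1/3): only envelope 2 is available, probability 1; weight (1/3)·1 = 1/3.
The weights sum to 7/15.
So P(the cheque in envelope 3 | the presenter opened envelope 2) = (1/3) / (7/15) = 5/7.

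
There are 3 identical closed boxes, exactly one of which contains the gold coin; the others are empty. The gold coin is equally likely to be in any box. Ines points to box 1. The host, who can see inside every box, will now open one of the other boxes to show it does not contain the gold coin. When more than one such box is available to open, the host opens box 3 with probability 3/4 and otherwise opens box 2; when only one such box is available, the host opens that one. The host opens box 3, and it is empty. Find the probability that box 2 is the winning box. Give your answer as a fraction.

4/7

Consider each possible location of the gold coin in turn.
If it is in box 1 (prior 1/3): box 3 is available, opened with probability 3/4; weight (1/3)·(3/4) = 1/4.
If it is in box 2 (prior 1/3): only box 3 is available, probability 1; weight (1/3)·1 = 1/3.
If it is in box 3 (prior 1/3): the host opened box 3, so this case is ruled out; weight (1/3)·0 = 0.
The weights sum to 7/12.
So P(the gold coin in box 2 | the host opened box 3) = (1/3) / (7/12) = 4/7.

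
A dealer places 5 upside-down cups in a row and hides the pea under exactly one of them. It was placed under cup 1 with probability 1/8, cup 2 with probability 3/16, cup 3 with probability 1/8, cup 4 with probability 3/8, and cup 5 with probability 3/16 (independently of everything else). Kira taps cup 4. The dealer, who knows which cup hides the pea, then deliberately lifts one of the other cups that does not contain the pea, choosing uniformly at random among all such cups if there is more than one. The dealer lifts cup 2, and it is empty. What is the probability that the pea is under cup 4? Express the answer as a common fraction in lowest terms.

Apply Bayes' rule, conditioning on where the pea actually is.
If it is under either of cups 1 and 3 (prior 1/8 each): the dealer has 3 equally likely choices, so probability 1/3; weight (1/8)·(1/3) = 1/24 each.
If it is under cup 2 (prior 3/16): the dealer opened cup 2, so this case is ruled out; weight (3/16)·0 = 0.
If it is under cup 4 (prior 3/8): the dealer has 4 equally likely choices, so probability 1/4; weight (3/8)·(1/4) = 3/32.
If it is under cup 5 (prior 3/16): the dealer has 3 equally likely choices, so probability 1/3; weight (3/16)·(1/3) = 1/16.
The weights sum to 23/96.
So P(the pea under cup 4 | the dealer opened cup 2) = (3/32) / (23/96) = 9/23.

9/23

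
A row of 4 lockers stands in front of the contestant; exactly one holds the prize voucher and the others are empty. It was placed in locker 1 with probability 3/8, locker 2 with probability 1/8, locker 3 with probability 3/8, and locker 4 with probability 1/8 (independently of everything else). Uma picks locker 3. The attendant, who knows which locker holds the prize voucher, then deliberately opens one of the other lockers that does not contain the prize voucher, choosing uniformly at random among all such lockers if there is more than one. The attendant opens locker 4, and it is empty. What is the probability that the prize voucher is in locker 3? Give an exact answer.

1/3

Condition on the true location of the prize voucher.
If it is in locker 1 (prior 3/8): the attendant has 2 equally likely choices, so probability 1/2; weight (3/8)·(1/2) = 3/16.
If it is in locker 2 (prior 1/8): the attendant has 2 equally likely choices, so probability 1/2; weight (1/8)·(1/2) = 1/16.
If it is in locker 3 (prior 3/8): the attendant has 3 equally likely choices, so probability 1/3; weight (3/8)·(1/3) = 1/8.
If it is in locker 4 (prior 1/8): the attendant opened locker 4, so this case is ruled out; weight (1/8)·0 = 0.
The weights sum to 3/8.
So P(the prize voucher in locker 3 | the attendant opened locker 4) = (1/8) / (3/8) = 1/3.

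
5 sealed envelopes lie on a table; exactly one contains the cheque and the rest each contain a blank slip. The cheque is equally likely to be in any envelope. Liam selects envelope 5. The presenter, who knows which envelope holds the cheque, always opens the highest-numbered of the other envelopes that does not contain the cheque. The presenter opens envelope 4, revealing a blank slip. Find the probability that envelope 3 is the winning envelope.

Apply Bayes' rule, conditioning on where the cheque actually is.
If it is in any of envelopes 1, 2, 3, and 5 (prior 1/5 each): envelope 4 is the highest-numbered option available, probability 1; weight (1/5)·1 = 1/5 each.
If it is in envelope 4 (prior 1/5): the presenter opened envelope 4, so this case is ruled out; weight (1/5)·0 = 0.
The weights sum to 4/5.
So P(the cheque in envelope 3 | the presenter opened envelope 4) = (1/5) / (4/5) = 1/4.

1/4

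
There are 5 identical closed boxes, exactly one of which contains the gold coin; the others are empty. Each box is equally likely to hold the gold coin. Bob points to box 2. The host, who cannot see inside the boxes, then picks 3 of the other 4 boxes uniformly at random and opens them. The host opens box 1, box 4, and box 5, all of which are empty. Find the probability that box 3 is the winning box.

1/2

Because the host chose which boxes to open without knowing where the gold coin is, the choice is independent of the prize location. Learning that none of the 3 opened boxes holds the gold coin simply rules out those 3 locations and leaves the remaining 2 boxes still equally likely by symmetry.
So P(the gold coin in box 3) = 1/2.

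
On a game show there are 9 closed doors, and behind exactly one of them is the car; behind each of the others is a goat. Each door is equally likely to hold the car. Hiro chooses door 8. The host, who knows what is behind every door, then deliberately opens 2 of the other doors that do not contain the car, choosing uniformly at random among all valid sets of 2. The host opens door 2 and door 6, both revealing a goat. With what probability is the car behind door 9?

4/27

Consider each possible location of the car in turn.
If it is behind any of doors 1, 3, 4, 5, 7, and 9 (prior 1/9 each): the host has 21 equally likely choices, so probability 1/21; weight (1/9)·(1/21) = 1/189 each.
If it is behind either of doors 2 and 6 (prior 1/9 each): that door was opened and seen not to hold the prize — ruled out; weight (1/9)·0 = 0 each.
If it is behind door 8 (prior 1/9): the host has 28 equally likely choices, so probability 1/28; weight (1/9)·(1/28) = 1/252.
The weights sum to 1/28.
So P(the car behind door 9 | the host opened door 2 and door 6) = (1/189) / (1/28) = 4/27.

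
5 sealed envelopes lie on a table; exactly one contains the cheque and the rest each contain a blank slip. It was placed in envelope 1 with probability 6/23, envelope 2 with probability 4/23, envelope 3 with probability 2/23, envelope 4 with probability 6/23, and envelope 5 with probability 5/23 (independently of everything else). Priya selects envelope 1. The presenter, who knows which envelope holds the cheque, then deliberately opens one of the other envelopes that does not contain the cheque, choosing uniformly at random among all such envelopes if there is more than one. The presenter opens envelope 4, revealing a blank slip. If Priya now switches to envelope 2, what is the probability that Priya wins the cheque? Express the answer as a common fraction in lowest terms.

8/31

Apply Bayes' rule, conditioning on where the cheque actually is.
If it is in envelope 1 (prior 6/23): the presenter has 4 equally likely choices, so probability 1/4; weight (6/23)·(1/4) = 3/46.
If it is in envelope 2 (prior 4/23): the presenter has 3 equally likely choices, so probability 1/3; weight (4/23)·(1/3) = 4/69.
If it is in envelope 3 (prior 2/23): the presenter has 3 equally likely choices, so probability 1/3; weight (2/23)·(1/3) = 2/69.
If it is in envelope 4 (prior 6/23): the presenter opened envelope 4, so this case is ruled out; weight (6/23)·0 = 0.
If it is in envelope 5 (prior 5/23): the presenter has 3 equally likely choices, so probability 1/3; weight (5/23)·(1/3) = 5/69.
The weights sum to 31/138.
So P(the cheque in envelope 2 | the presenter opened envelope 4) = (4/69) / (31/138) = 8/31.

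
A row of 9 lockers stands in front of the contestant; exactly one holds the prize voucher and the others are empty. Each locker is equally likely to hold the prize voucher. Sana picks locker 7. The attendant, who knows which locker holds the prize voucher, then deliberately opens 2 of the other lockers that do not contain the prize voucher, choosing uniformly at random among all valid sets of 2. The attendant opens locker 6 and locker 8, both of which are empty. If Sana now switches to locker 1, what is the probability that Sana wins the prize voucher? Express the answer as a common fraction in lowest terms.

4/27

Apply Bayes' rule, conditioning on where the prize voucher actually is.
If it is in any of lockers 1, 2, 3, 4, 5, and 9 (prior 1/9 each): the attendant has 21 equally likely choices, so probability 1/21; weight (1/9)·(1/21) = 1/189 each.
If it is in either of lockers 6 and 8 (prior 1/9 each): that locker was opened and seen not to hold the prize — ruled out; weight (1/9)·0 = 0 each.
If it is in locker 7 (prior 1/9): the attendant has 28 equally likely choices, so probability 1/28; weight (1/9)·(1/28) = 1/252.
The weights sum to 1/28.
So P(the prize voucher in locker 1 | the attendant opened locker 6 and locker 8) = (1/189) / (1/28) = 4/27.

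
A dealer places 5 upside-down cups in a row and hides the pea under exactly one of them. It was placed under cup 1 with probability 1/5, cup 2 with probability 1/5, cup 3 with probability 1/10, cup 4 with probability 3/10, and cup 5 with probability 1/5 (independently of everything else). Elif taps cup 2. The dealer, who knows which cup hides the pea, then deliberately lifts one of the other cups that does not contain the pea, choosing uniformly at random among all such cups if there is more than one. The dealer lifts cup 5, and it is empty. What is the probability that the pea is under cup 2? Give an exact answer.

1/5

Apply Bayes' rule, conditioning on where the pea actually is.
If it is under cup 1 (prior 1/5): the dealer has 3 equally likely choices, so probability 1/3; weight (1/5)·(1/3) = 1/15.
If it is under cup 2 (prior 1/5): the dealer has 4 equally likely choices, so probability 1/4; weight (1/5)·(1/4) = 1/20.
If it is under cup 3 (prior 1/10): the dealer has 3 equally likely choices, so probability 1/3; weight (1/10)·(1/3) = 1/30.
If it is under cup 4 (prior 3/10): the dealer has 3 equally likely choices, so probability 1/3; weight (3/10)·(1/3) = 1/10.
If it is under cup 5 (prior 1/5): the dealer opened cup 5, so this case is ruled out; weight (1/5)·0 = 0.
The weights sum to 1/4.
So P(the pea under cup 2 | the dealer opened cup 5) = (1/20) / (1/4) = 1/5.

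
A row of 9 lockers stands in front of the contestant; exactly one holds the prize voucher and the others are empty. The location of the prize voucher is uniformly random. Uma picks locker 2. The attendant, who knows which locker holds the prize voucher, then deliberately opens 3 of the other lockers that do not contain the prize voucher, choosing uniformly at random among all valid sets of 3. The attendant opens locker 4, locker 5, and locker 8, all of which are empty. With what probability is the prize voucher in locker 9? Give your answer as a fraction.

Consider each possible location of the prize voucher in turn.
If it is in any of lockers 1, 3, 6, 7, and 9 (prior 1/9 each): the attendant has 35 equally likely choices, so probability 1/35; weight (1/9)·(1/35) = 1/315 each.
If it is in locker 2 (prior 1/9): the attendant has 56 equally likely choices, so probability 1/56; weight (1/9)·(1/56) = 1/504.
If it is in any of lockers 4, 5, and 8 (prior 1/9 each): that locker was opened and seen not to hold the prize — ruled out; weight (1/9)·0 = 0 each.
The weights sum to 1/56.
So P(the prize voucher in locker 9 | the attendant opened locker 4, locker 5, and locker 8) = (1/315) / (1/56) = 8/45.

8/45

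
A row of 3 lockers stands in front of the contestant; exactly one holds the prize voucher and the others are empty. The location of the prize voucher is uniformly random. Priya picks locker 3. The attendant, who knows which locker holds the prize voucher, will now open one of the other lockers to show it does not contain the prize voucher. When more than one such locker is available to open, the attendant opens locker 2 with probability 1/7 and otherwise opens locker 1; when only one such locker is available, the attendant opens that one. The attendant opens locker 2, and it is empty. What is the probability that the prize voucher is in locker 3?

Apply Bayes' rule, conditioning on where the prize voucher actually is.
If it is in locker 1 (prior 1/3): only locker 2 is available, probability 1; weight (1/3)·1 = 1/3.
If it is in locker 2 (prior 1/3): the attendant opened locker 2, so this case is ruled out; weight (1/3)·0 = 0.
If it is in locker 3 (prior 1/3): locker 2 is available, opened with probability 1/7; weight (1/3)·(1/7) = 1/21.
The weights sum to 8/21.
So P(the prize voucher in locker 3 | the attendant opened locker 2) = (1/21) / (8/21) = 1/8.

1/8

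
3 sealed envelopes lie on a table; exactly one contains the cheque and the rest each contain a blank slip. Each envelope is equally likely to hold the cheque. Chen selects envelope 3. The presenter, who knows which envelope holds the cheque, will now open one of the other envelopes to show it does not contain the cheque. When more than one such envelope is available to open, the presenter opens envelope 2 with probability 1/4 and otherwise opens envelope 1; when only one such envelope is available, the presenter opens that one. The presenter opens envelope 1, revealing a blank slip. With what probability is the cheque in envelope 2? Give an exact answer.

4/7

Condition on the true location of the cheque.
If it is in envelope 1 (prior 1/3): the presenter opened envelope 1, so this case is ruled out; weight (1/3)·0 = 0.
If it is in envelope 2 (prior 1/3): only envelope 1 is available, probability 1; weight (1/3)·1 = 1/3.
If it is in envelope 3 (prior 1/3): envelope 2 is available but not opened, probability 3/4; weight (1/3)·(3/4) = 1/4.
The weights sum to 7/12.
So P(the cheque in envelope 2 | the presenter opened envelope 1) = (1/3) / (7/12) = 4/7.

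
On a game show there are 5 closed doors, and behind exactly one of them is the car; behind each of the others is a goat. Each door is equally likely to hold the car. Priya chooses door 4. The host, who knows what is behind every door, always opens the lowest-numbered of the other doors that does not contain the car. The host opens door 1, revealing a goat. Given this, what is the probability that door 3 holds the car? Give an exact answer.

Apply Bayes' rule, conditioning on where the car actually is.
If it is behind door 1 (prior 1/5): the host opened door 1, so this case is ruled out; weight (1/5)·0 = 0.
If it is behind any of doors 2, 3, 4, and 5 (prior 1/5 each): door 1 is the lowest-numbered option available, probability 1; weight (1/5)·1 = 1/5 each.
The weights sum to 4/5.
So P(the car behind door 3 | the host opened door 1) = (1/5) / (4/5) = 1/4.

1/4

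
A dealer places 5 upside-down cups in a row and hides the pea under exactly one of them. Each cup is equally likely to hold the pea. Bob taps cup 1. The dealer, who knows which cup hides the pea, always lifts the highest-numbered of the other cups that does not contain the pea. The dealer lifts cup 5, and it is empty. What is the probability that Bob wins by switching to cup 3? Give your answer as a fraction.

1/4

Consider each possible location of the pea in turn.
If it is under any of cups 1, 2, 3, and 4 (prior 1/5 each): cup 5 is the highest-numbered option available, probability 1; weight (1/5)·1 = 1/5 each.
If it is under cup 5 (prior 1/5): the dealer opened cup 5, so this case is ruled out; weight (1/5)·0 = 0.
The weights sum to 4/5.
So P(the pea under cup 3 | the dealer opened cup 5) = (1/5) / (4/5) = 1/4.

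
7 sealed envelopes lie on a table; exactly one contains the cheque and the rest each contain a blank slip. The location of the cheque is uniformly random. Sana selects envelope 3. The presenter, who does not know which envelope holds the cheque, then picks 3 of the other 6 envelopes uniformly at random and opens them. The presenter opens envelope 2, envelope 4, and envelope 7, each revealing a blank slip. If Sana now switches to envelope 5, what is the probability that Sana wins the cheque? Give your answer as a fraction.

1/4

Because the presenter chose which envelopes to open without knowing where the cheque is, the choice is independent of the prize location. Learning that none of the 3 opened envelopes holds the cheque simply rules out those 3 locations and leaves the remaining 4 envelopes still equally likely by symmetry.
So P(the cheque in envelope 5) = 1/4.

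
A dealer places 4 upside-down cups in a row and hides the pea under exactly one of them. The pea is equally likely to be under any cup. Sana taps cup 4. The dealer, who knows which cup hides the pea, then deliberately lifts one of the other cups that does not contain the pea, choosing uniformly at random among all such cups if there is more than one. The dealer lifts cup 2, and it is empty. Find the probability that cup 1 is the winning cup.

3/8

Apply Bayes' rule, conditioning on where the pea actually is.
If it is under either of cups 1 and 3 (prior 1/4 each): the dealer has 2 equally likely choices, so probability 1/2; weight (1/4)·(1/2) = 1/8 each.
If it is under cup 2 (prior 1/4): the dealer opened cup 2, so this case is ruled out; weight (1/4)·0 = 0.
If it is under cup 4 (prior 1/4): the dealer has 3 equally likely choices, so probability 1/3; weight (1/4)·(1/3) = 1/12.
The weights sum to 1/3.
So P(the pea under cup 1 | the dealer opened cup 2) = (1/8) / (1/3) = 3/8.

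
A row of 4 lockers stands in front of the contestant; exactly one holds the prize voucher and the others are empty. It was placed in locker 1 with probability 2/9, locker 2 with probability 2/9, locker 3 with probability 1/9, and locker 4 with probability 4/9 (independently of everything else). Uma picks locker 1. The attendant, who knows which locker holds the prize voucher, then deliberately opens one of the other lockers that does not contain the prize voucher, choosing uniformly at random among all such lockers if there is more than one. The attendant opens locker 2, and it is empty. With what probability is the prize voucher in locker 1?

Consider each possible location of the prize voucher in turn.
If it is in locker 1 (prior 2/9): the attendant has 3 equally likely choices, so probability 1/3; weight (2/9)·(1/3) = 2/27.
If it is in locker 2 (prior 2/9): the attendant opened locker 2, so this case is ruled out; weight (2/9)·0 = 0.
If it is in locker 3 (prior 1/9): the attendant has 2 equally likely choices, so probability 1/2; weight (1/9)·(1/2) = 1/18.
If it is in locker 4 (prior 4/9): the attendant has 2 equally likely choices, so probability 1/2; weight (4/9)·(1/2) = 2/9.
The weights sum to 19/54.
So P(the prize voucher in locker 1 | the attendant opened locker 2) = (2/27) / (19/54) = 4/19.

4/19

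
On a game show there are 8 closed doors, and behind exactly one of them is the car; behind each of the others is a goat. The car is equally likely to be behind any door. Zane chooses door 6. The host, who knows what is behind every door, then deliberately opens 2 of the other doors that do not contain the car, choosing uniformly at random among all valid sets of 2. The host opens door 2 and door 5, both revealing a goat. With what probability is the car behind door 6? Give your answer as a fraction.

Apply Bayes' rule, conditioning on where the car actually is.
If it is behind any of doors 1, 3, 4, 7, and 8 (prior 1/8 each): the host has 15 equally likely choices, so probability 1/15; weight (1/8)·(1/15) = 1/120 each.
If it is behind either of doors 2 and 5 (prior 1/8 each): that door was opened and seen not to hold the prize — ruled out; weight (1/8)·0 = 0 each.
If it is behind door 6 (prior 1/8): the host has 21 equally likely choices, so probability 1/21; weight (1/8)·(1/21) = 1/168.
The weights sum to 1/21.
So P(the car behind door 6 | the host opened door 2 and door 5) = (1/168) / (1/21) = 1/8.

1/8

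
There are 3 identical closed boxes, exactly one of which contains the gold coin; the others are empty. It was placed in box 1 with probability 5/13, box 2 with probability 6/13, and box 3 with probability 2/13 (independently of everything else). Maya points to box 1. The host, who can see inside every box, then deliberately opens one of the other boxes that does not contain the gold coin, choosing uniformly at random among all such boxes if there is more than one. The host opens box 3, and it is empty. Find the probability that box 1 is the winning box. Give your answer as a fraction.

5/17

Apply Bayes' rule, conditioning on where the gold coin actually is.
If it is in box 1 (prior 5/13): the host has 2 equally likely choices, so probability 1/2; weight (5/13)·(1/2) = 5/26.
If it is in box 2 (prior 6/13): the host has no choice, probability 1; weight (6/13)·1 = 6/13.
If it is in box 3 (prior 2/13): the host opened box 3, so this case is ruled out; weight (2/13)·0 = 0.
The weights sum to 17/26.
So P(the gold coin in box 1 | the host opened box 3) = (5/26) / (17/26) = 5/17.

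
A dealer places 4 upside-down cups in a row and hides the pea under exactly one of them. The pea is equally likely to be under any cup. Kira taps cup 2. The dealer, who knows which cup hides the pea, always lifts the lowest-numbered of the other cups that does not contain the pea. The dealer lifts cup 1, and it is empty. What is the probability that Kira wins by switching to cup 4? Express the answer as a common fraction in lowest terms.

1/3

Consider each possible location of the pea in turn.
If it is under cup 1 (prior 1/4): the dealer opened cup 1, so this case is ruled out; weight (1/4)·0 = 0.
If it is under any of cups 2, 3, and 4 (prior 1/4 each): cup 1 is the lowest-numbered option available, probability 1; weight (1/4)·1 = 1/4 each.
The weights sum to 3/4.
So P(the pea under cup 4 | the dealer opened cup 1) = (1/4) / (3/4) = 1/3.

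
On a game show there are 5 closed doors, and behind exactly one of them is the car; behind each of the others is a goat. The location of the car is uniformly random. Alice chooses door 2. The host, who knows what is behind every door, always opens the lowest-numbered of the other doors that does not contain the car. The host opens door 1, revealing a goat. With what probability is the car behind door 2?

Condition on the true location of the car.
If it is behind door 1 (prior 1/5): the host opened door 1, so this case is ruled out; weight (1/5)·0 = 0.
If it is behind any of doors 2, 3, 4, and 5 (prior 1/5 each): door 1 is the lowest-numbered option available, probability 1; weight (1/5)·1 = 1/5 each.
The weights sum to 4/5.
So P(the car behind door 2 | the host opened door 1) = (1/5) / (4/5) = 1/4.

1/4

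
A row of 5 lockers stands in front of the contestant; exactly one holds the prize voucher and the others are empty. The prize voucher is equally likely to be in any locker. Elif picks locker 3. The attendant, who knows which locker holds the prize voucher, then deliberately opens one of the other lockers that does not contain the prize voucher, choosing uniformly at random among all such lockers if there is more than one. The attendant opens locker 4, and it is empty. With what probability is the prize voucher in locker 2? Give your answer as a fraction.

4/15

Consider each possible location of the prize voucher in turn.
If it is in any of lockers 1, 2, and 5 (prior 1/5 each): the attendant has 3 equally likely choices, so probability 1/3; weight (1/5)·(1/3) = 1/15 each.
If it is in locker 3 (prior 1/5): the attendant has 4 equally likely choices, so probability 1/4; weight (1/5)·(1/4) = 1/20.
If it is in locker 4 (prior 1/5): the attendant opened locker 4, so this case is ruled out; weight (1/5)·0 = 0.
The weights sum to 1/4.
So P(the prize voucher in locker 2 | the attendant opened locker 4) = (1/15) / (1/4) = 4/15.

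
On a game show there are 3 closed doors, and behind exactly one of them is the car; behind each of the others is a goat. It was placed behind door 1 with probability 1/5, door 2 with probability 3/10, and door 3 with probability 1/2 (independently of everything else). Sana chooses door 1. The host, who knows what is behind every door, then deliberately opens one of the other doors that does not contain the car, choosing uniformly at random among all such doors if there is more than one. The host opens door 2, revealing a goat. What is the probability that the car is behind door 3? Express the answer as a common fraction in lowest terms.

Apply Bayes' rule, conditioning on where the car actually is.
If it is behind door 1 (prior 1/5): the host has 2 equally likely choices, so probability 1/2; weight (1/5)·(1/2) = 1/10.
If it is behind door 2 (prior 3/10): the host opened door 2, so this case is ruled out; weight (3/10)·0 = 0.
If it is behind door 3 (prior 1/2): the host has no choice, probability 1; weight (1/2)·1 = 1/2.
The weights sum to 3/5.
So P(the car behind door 3 | the host opened door 2) = (1/2) / (3/5) = 5/6.

5/6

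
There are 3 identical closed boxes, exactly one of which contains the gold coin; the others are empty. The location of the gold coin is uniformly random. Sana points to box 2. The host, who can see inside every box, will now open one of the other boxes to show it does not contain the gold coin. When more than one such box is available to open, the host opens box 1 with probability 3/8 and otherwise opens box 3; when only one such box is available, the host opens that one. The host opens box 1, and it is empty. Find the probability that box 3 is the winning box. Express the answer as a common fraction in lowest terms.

Consider each possible location of the gold coin in turn.
If it is in box 1 (prior 1/3): the host opened box 1, so this case is ruled out; weight (1/3)·0 = 0.
If it is in box 2 (prior 1/3): box 1 is available, opened with probability 3/8; weight (1/3)·(3/8) = 1/8.
If it is in box 3 (prior 1/3): only box 1 is available, probability 1; weight (1/3)·1 = 1/3.
The weights sum to 11/24.
So P(the gold coin in box 3 | the host opened box 1) = (1/3) / (11/24) = 8/11.

8/11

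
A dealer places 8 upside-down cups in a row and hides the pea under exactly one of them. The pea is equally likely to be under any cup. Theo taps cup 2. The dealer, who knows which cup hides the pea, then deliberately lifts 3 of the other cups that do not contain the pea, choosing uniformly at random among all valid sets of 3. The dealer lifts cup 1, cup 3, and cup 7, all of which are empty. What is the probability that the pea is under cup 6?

7/32

Consider each possible location of the pea in turn.
If it is under any of cups 1, 3, and 7 (prior 1/8 each): that cup was opened and seen not to hold the prize — ruled out; weight (1/8)·0 = 0 each.
If it is under cup 2 (prior 1/8): the dealer has 35 equally likely choices, so probability 1/35; weight (1/8)·(1/35) = 1/280.
If it is under any of cups 4, 5, 6, and 8 (prior 1/8 each): the dealer has 20 equally likely choices, so probability 1/20; weight (1/8)·(1/20) = 1/160 each.
The weights sum to 1/35.
So P(the pea under cup 6 | the dealer opened cup 1, cup 3, and cup 7) = (1/160) / (1/35) = 7/32.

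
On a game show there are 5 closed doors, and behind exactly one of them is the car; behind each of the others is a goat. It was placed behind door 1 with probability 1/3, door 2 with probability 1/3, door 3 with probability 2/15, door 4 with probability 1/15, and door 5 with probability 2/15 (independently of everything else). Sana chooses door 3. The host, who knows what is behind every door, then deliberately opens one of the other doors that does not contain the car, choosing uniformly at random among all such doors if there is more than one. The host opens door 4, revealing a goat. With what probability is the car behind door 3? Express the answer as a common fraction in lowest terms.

Apply Bayes' rule, conditioning on where the car actually is.
If it is behind either of doors 1 and 2 (prior 1/3 each): the host has 3 equally likely choices, so probability 1/3; weight (1/3)·(1/3) = 1/9 each.
If it is behind door 3 (prior 2/15): the host has 4 equally likely choices, so probability 1/4; weight (2/15)·(1/4) = 1/30.
If it is behind door 4 (prior 1/15): the host opened door 4, so this case is ruled out; weight (1/15)·0 = 0.
If it is behind door 5 (prior 2/15): the host has 3 equally likely choices, so probability 1/3; weight (2/15)·(1/3) = 2/45.
The weights sum to 3/10.
So P(the car behind door 3 | the host opened door 4) = (1/30) / (3/10) = 1/9.

1/9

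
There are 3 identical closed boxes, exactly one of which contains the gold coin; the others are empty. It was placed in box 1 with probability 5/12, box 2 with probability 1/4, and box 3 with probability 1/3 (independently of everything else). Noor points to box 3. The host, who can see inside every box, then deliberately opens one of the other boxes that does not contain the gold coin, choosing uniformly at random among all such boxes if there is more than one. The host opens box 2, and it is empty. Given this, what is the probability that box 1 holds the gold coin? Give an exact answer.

Condition on the true location of the gold coin.
If it is in box 1 (prior 5/12): the host has no choice, probability 1; weight (5/12)·1 = 5/12.
If it is in box 2 (prior 1/4): the host opened box 2, so this case is ruled out; weight (1/4)·0 = 0.
If it is in box 3 (prior 1/3): the host has 2 equally likely choices, so probability 1/2; weight (1/3)·(1/2) = 1/6.
The weights sum to 7/12.
So P(the gold coin in box 1 | the host opened box 2) = (5/12) / (7/12) = 5/7.

5/7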